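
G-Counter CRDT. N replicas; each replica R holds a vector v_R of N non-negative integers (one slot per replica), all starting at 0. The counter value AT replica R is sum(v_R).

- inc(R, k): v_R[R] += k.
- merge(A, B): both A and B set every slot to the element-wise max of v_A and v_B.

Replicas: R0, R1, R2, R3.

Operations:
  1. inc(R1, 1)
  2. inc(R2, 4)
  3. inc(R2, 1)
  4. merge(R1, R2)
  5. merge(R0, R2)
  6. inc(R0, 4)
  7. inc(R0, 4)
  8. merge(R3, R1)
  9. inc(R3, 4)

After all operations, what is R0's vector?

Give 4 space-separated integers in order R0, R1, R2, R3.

Op 1: inc R1 by 1 -> R1=(0,1,0,0) value=1
Op 2: inc R2 by 4 -> R2=(0,0,4,0) value=4
Op 3: inc R2 by 1 -> R2=(0,0,5,0) value=5
Op 4: merge R1<->R2 -> R1=(0,1,5,0) R2=(0,1,5,0)
Op 5: merge R0<->R2 -> R0=(0,1,5,0) R2=(0,1,5,0)
Op 6: inc R0 by 4 -> R0=(4,1,5,0) value=10
Op 7: inc R0 by 4 -> R0=(8,1,5,0) value=14
Op 8: merge R3<->R1 -> R3=(0,1,5,0) R1=(0,1,5,0)
Op 9: inc R3 by 4 -> R3=(0,1,5,4) value=10

Answer: 8 1 5 0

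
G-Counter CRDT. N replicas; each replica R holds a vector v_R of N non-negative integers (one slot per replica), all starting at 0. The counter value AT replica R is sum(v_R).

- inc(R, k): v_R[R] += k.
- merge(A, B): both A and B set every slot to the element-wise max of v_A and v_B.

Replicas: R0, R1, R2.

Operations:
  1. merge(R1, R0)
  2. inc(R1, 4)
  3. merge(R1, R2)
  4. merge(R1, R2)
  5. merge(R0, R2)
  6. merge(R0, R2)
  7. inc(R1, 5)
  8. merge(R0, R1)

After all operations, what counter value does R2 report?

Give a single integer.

Answer: 4

Derivation:
Op 1: merge R1<->R0 -> R1=(0,0,0) R0=(0,0,0)
Op 2: inc R1 by 4 -> R1=(0,4,0) value=4
Op 3: merge R1<->R2 -> R1=(0,4,0) R2=(0,4,0)
Op 4: merge R1<->R2 -> R1=(0,4,0) R2=(0,4,0)
Op 5: merge R0<->R2 -> R0=(0,4,0) R2=(0,4,0)
Op 6: merge R0<->R2 -> R0=(0,4,0) R2=(0,4,0)
Op 7: inc R1 by 5 -> R1=(0,9,0) value=9
Op 8: merge R0<->R1 -> R0=(0,9,0) R1=(0,9,0)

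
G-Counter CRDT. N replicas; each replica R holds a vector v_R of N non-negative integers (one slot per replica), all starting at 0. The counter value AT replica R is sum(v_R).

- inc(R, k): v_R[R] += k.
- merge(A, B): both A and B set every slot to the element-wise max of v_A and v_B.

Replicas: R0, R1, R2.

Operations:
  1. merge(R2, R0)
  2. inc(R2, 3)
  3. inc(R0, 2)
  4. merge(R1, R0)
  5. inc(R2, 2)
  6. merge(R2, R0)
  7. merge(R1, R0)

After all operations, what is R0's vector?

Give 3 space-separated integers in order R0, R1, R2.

Answer: 2 0 5

Derivation:
Op 1: merge R2<->R0 -> R2=(0,0,0) R0=(0,0,0)
Op 2: inc R2 by 3 -> R2=(0,0,3) value=3
Op 3: inc R0 by 2 -> R0=(2,0,0) value=2
Op 4: merge R1<->R0 -> R1=(2,0,0) R0=(2,0,0)
Op 5: inc R2 by 2 -> R2=(0,0,5) value=5
Op 6: merge R2<->R0 -> R2=(2,0,5) R0=(2,0,5)
Op 7: merge R1<->R0 -> R1=(2,0,5) R0=(2,0,5)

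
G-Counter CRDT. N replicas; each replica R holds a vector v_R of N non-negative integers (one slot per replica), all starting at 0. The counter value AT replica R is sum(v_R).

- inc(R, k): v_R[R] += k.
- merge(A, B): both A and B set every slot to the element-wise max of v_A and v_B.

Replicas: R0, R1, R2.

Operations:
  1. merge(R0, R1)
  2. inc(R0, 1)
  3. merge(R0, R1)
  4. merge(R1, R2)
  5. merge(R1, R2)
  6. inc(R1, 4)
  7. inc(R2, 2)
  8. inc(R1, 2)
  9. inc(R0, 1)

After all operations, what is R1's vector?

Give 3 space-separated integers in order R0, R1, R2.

Answer: 1 6 0

Derivation:
Op 1: merge R0<->R1 -> R0=(0,0,0) R1=(0,0,0)
Op 2: inc R0 by 1 -> R0=(1,0,0) value=1
Op 3: merge R0<->R1 -> R0=(1,0,0) R1=(1,0,0)
Op 4: merge R1<->R2 -> R1=(1,0,0) R2=(1,0,0)
Op 5: merge R1<->R2 -> R1=(1,0,0) R2=(1,0,0)
Op 6: inc R1 by 4 -> R1=(1,4,0) value=5
Op 7: inc R2 by 2 -> R2=(1,0,2) value=3
Op 8: inc R1 by 2 -> R1=(1,6,0) value=7
Op 9: inc R0 by 1 -> R0=(2,0,0) value=2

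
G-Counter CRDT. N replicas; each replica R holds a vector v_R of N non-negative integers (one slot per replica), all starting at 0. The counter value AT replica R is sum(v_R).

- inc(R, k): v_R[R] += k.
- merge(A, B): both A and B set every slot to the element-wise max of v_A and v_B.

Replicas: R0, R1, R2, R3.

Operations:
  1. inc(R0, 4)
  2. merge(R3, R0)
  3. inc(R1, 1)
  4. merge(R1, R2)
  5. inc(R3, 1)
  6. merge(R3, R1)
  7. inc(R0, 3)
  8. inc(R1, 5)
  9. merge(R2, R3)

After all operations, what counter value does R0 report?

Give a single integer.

Op 1: inc R0 by 4 -> R0=(4,0,0,0) value=4
Op 2: merge R3<->R0 -> R3=(4,0,0,0) R0=(4,0,0,0)
Op 3: inc R1 by 1 -> R1=(0,1,0,0) value=1
Op 4: merge R1<->R2 -> R1=(0,1,0,0) R2=(0,1,0,0)
Op 5: inc R3 by 1 -> R3=(4,0,0,1) value=5
Op 6: merge R3<->R1 -> R3=(4,1,0,1) R1=(4,1,0,1)
Op 7: inc R0 by 3 -> R0=(7,0,0,0) value=7
Op 8: inc R1 by 5 -> R1=(4,6,0,1) value=11
Op 9: merge R2<->R3 -> R2=(4,1,0,1) R3=(4,1,0,1)

Answer: 7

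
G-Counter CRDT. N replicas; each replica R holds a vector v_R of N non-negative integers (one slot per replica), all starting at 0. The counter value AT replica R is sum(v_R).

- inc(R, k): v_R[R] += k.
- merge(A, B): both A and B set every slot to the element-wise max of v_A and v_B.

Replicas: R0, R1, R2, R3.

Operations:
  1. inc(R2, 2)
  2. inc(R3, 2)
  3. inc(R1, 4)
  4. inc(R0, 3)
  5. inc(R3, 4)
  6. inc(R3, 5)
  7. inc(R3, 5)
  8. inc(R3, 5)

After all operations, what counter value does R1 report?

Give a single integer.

Answer: 4

Derivation:
Op 1: inc R2 by 2 -> R2=(0,0,2,0) value=2
Op 2: inc R3 by 2 -> R3=(0,0,0,2) value=2
Op 3: inc R1 by 4 -> R1=(0,4,0,0) value=4
Op 4: inc R0 by 3 -> R0=(3,0,0,0) value=3
Op 5: inc R3 by 4 -> R3=(0,0,0,6) value=6
Op 6: inc R3 by 5 -> R3=(0,0,0,11) value=11
Op 7: inc R3 by 5 -> R3=(0,0,0,16) value=16
Op 8: inc R3 by 5 -> R3=(0,0,0,21) value=21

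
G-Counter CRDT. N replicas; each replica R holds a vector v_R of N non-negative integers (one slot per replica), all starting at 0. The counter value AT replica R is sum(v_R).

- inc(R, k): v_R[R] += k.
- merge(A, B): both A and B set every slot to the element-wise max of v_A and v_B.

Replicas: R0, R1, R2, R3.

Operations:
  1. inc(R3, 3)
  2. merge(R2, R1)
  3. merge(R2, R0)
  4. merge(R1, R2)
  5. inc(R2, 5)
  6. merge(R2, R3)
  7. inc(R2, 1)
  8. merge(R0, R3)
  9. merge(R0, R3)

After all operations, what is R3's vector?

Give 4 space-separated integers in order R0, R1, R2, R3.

Op 1: inc R3 by 3 -> R3=(0,0,0,3) value=3
Op 2: merge R2<->R1 -> R2=(0,0,0,0) R1=(0,0,0,0)
Op 3: merge R2<->R0 -> R2=(0,0,0,0) R0=(0,0,0,0)
Op 4: merge R1<->R2 -> R1=(0,0,0,0) R2=(0,0,0,0)
Op 5: inc R2 by 5 -> R2=(0,0,5,0) value=5
Op 6: merge R2<->R3 -> R2=(0,0,5,3) R3=(0,0,5,3)
Op 7: inc R2 by 1 -> R2=(0,0,6,3) value=9
Op 8: merge R0<->R3 -> R0=(0,0,5,3) R3=(0,0,5,3)
Op 9: merge R0<->R3 -> R0=(0,0,5,3) R3=(0,0,5,3)

Answer: 0 0 5 3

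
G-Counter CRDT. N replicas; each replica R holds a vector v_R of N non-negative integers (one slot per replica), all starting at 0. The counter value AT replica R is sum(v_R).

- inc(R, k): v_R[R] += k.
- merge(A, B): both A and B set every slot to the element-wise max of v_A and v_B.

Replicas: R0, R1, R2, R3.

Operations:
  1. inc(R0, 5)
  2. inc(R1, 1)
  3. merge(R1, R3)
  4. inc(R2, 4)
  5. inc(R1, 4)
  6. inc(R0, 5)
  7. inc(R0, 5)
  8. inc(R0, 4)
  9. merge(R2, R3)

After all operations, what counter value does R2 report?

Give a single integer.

Answer: 5

Derivation:
Op 1: inc R0 by 5 -> R0=(5,0,0,0) value=5
Op 2: inc R1 by 1 -> R1=(0,1,0,0) value=1
Op 3: merge R1<->R3 -> R1=(0,1,0,0) R3=(0,1,0,0)
Op 4: inc R2 by 4 -> R2=(0,0,4,0) value=4
Op 5: inc R1 by 4 -> R1=(0,5,0,0) value=5
Op 6: inc R0 by 5 -> R0=(10,0,0,0) value=10
Op 7: inc R0 by 5 -> R0=(15,0,0,0) value=15
Op 8: inc R0 by 4 -> R0=(19,0,0,0) value=19
Op 9: merge R2<->R3 -> R2=(0,1,4,0) R3=(0,1,4,0)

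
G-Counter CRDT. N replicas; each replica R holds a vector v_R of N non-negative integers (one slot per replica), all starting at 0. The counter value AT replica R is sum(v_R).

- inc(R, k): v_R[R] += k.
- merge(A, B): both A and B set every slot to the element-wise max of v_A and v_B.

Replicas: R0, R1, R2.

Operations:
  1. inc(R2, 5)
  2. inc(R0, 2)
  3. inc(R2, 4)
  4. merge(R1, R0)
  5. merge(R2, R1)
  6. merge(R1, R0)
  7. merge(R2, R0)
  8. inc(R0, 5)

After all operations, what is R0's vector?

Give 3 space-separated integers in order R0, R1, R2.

Answer: 7 0 9

Derivation:
Op 1: inc R2 by 5 -> R2=(0,0,5) value=5
Op 2: inc R0 by 2 -> R0=(2,0,0) value=2
Op 3: inc R2 by 4 -> R2=(0,0,9) value=9
Op 4: merge R1<->R0 -> R1=(2,0,0) R0=(2,0,0)
Op 5: merge R2<->R1 -> R2=(2,0,9) R1=(2,0,9)
Op 6: merge R1<->R0 -> R1=(2,0,9) R0=(2,0,9)
Op 7: merge R2<->R0 -> R2=(2,0,9) R0=(2,0,9)
Op 8: inc R0 by 5 -> R0=(7,0,9) value=16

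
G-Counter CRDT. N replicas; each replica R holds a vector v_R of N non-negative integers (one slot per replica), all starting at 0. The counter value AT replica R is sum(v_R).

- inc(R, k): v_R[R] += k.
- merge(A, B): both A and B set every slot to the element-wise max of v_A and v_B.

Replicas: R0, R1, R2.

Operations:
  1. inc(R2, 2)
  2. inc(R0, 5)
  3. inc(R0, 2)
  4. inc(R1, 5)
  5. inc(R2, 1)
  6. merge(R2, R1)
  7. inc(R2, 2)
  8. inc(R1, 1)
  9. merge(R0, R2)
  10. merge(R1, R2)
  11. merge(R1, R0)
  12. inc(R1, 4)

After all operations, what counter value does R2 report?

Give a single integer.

Answer: 18

Derivation:
Op 1: inc R2 by 2 -> R2=(0,0,2) value=2
Op 2: inc R0 by 5 -> R0=(5,0,0) value=5
Op 3: inc R0 by 2 -> R0=(7,0,0) value=7
Op 4: inc R1 by 5 -> R1=(0,5,0) value=5
Op 5: inc R2 by 1 -> R2=(0,0,3) value=3
Op 6: merge R2<->R1 -> R2=(0,5,3) R1=(0,5,3)
Op 7: inc R2 by 2 -> R2=(0,5,5) value=10
Op 8: inc R1 by 1 -> R1=(0,6,3) value=9
Op 9: merge R0<->R2 -> R0=(7,5,5) R2=(7,5,5)
Op 10: merge R1<->R2 -> R1=(7,6,5) R2=(7,6,5)
Op 11: merge R1<->R0 -> R1=(7,6,5) R0=(7,6,5)
Op 12: inc R1 by 4 -> R1=(7,10,5) value=22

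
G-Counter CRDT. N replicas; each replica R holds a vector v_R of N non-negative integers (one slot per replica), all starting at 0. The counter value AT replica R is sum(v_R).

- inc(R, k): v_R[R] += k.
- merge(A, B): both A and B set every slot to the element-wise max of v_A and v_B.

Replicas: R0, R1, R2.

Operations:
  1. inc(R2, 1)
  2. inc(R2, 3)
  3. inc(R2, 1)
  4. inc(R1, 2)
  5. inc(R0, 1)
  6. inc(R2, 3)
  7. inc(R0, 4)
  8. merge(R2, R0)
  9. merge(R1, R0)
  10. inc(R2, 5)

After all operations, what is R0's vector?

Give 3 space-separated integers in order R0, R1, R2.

Answer: 5 2 8

Derivation:
Op 1: inc R2 by 1 -> R2=(0,0,1) value=1
Op 2: inc R2 by 3 -> R2=(0,0,4) value=4
Op 3: inc R2 by 1 -> R2=(0,0,5) value=5
Op 4: inc R1 by 2 -> R1=(0,2,0) value=2
Op 5: inc R0 by 1 -> R0=(1,0,0) value=1
Op 6: inc R2 by 3 -> R2=(0,0,8) value=8
Op 7: inc R0 by 4 -> R0=(5,0,0) value=5
Op 8: merge R2<->R0 -> R2=(5,0,8) R0=(5,0,8)
Op 9: merge R1<->R0 -> R1=(5,2,8) R0=(5,2,8)
Op 10: inc R2 by 5 -> R2=(5,0,13) value=18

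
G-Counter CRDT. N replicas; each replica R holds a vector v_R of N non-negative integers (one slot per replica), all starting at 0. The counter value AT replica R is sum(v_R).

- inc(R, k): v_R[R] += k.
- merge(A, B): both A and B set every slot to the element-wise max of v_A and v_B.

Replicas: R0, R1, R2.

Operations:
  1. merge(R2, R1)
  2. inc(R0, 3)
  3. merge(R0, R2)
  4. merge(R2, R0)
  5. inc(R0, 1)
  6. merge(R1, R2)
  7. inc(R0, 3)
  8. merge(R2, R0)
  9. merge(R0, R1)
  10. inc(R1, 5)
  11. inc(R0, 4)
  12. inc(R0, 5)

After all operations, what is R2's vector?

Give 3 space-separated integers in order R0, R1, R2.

Op 1: merge R2<->R1 -> R2=(0,0,0) R1=(0,0,0)
Op 2: inc R0 by 3 -> R0=(3,0,0) value=3
Op 3: merge R0<->R2 -> R0=(3,0,0) R2=(3,0,0)
Op 4: merge R2<->R0 -> R2=(3,0,0) R0=(3,0,0)
Op 5: inc R0 by 1 -> R0=(4,0,0) value=4
Op 6: merge R1<->R2 -> R1=(3,0,0) R2=(3,0,0)
Op 7: inc R0 by 3 -> R0=(7,0,0) value=7
Op 8: merge R2<->R0 -> R2=(7,0,0) R0=(7,0,0)
Op 9: merge R0<->R1 -> R0=(7,0,0) R1=(7,0,0)
Op 10: inc R1 by 5 -> R1=(7,5,0) value=12
Op 11: inc R0 by 4 -> R0=(11,0,0) value=11
Op 12: inc R0 by 5 -> R0=(16,0,0) value=16

Answer: 7 0 0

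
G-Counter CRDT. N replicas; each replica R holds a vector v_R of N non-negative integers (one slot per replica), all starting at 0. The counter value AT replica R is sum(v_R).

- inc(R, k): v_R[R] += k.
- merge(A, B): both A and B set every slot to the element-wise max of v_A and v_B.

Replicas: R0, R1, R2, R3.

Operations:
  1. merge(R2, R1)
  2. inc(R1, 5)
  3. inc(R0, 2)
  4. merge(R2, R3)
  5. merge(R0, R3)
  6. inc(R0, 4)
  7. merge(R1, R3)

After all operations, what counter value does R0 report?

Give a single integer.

Answer: 6

Derivation:
Op 1: merge R2<->R1 -> R2=(0,0,0,0) R1=(0,0,0,0)
Op 2: inc R1 by 5 -> R1=(0,5,0,0) value=5
Op 3: inc R0 by 2 -> R0=(2,0,0,0) value=2
Op 4: merge R2<->R3 -> R2=(0,0,0,0) R3=(0,0,0,0)
Op 5: merge R0<->R3 -> R0=(2,0,0,0) R3=(2,0,0,0)
Op 6: inc R0 by 4 -> R0=(6,0,0,0) value=6
Op 7: merge R1<->R3 -> R1=(2,5,0,0) R3=(2,5,0,0)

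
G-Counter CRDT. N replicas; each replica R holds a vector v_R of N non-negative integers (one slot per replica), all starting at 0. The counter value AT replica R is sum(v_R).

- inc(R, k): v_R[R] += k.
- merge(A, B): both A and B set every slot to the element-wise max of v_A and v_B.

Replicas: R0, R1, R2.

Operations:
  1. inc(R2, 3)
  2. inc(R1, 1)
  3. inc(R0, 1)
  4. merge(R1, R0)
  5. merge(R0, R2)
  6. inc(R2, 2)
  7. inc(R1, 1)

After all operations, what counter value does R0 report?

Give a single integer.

Answer: 5

Derivation:
Op 1: inc R2 by 3 -> R2=(0,0,3) value=3
Op 2: inc R1 by 1 -> R1=(0,1,0) value=1
Op 3: inc R0 by 1 -> R0=(1,0,0) value=1
Op 4: merge R1<->R0 -> R1=(1,1,0) R0=(1,1,0)
Op 5: merge R0<->R2 -> R0=(1,1,3) R2=(1,1,3)
Op 6: inc R2 by 2 -> R2=(1,1,5) value=7
Op 7: inc R1 by 1 -> R1=(1,2,0) value=3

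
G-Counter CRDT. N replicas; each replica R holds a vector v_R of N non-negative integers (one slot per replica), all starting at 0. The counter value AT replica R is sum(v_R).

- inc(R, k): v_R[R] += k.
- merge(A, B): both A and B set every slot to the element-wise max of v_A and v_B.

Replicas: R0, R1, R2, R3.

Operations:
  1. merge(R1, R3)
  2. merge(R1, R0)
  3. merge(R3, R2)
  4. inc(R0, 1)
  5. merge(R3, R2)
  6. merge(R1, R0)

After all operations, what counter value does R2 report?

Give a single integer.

Answer: 0

Derivation:
Op 1: merge R1<->R3 -> R1=(0,0,0,0) R3=(0,0,0,0)
Op 2: merge R1<->R0 -> R1=(0,0,0,0) R0=(0,0,0,0)
Op 3: merge R3<->R2 -> R3=(0,0,0,0) R2=(0,0,0,0)
Op 4: inc R0 by 1 -> R0=(1,0,0,0) value=1
Op 5: merge R3<->R2 -> R3=(0,0,0,0) R2=(0,0,0,0)
Op 6: merge R1<->R0 -> R1=(1,0,0,0) R0=(1,0,0,0)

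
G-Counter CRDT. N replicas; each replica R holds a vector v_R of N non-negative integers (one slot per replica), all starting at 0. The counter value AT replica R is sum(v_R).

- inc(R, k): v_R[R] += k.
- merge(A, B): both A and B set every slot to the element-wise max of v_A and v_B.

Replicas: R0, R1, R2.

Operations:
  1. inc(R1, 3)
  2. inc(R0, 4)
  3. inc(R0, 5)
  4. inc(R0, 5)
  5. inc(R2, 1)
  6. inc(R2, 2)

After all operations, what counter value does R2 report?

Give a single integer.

Answer: 3

Derivation:
Op 1: inc R1 by 3 -> R1=(0,3,0) value=3
Op 2: inc R0 by 4 -> R0=(4,0,0) value=4
Op 3: inc R0 by 5 -> R0=(9,0,0) value=9
Op 4: inc R0 by 5 -> R0=(14,0,0) value=14
Op 5: inc R2 by 1 -> R2=(0,0,1) value=1
Op 6: inc R2 by 2 -> R2=(0,0,3) value=3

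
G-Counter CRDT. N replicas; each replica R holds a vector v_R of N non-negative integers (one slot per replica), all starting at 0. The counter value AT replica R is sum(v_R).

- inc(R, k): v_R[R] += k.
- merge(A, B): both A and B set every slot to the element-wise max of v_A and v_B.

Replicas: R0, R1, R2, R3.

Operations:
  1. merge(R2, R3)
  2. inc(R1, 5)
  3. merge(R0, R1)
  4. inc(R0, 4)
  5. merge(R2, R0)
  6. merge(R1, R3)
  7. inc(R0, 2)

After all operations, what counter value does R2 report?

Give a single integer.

Op 1: merge R2<->R3 -> R2=(0,0,0,0) R3=(0,0,0,0)
Op 2: inc R1 by 5 -> R1=(0,5,0,0) value=5
Op 3: merge R0<->R1 -> R0=(0,5,0,0) R1=(0,5,0,0)
Op 4: inc R0 by 4 -> R0=(4,5,0,0) value=9
Op 5: merge R2<->R0 -> R2=(4,5,0,0) R0=(4,5,0,0)
Op 6: merge R1<->R3 -> R1=(0,5,0,0) R3=(0,5,0,0)
Op 7: inc R0 by 2 -> R0=(6,5,0,0) value=11

Answer: 9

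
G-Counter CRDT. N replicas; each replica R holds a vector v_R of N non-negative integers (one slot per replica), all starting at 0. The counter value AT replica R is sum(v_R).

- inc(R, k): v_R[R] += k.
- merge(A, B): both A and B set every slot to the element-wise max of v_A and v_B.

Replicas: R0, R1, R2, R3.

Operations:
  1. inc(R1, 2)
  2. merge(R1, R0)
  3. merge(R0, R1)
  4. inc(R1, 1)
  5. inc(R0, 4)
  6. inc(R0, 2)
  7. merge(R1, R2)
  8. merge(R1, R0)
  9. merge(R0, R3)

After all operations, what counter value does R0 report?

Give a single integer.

Answer: 9

Derivation:
Op 1: inc R1 by 2 -> R1=(0,2,0,0) value=2
Op 2: merge R1<->R0 -> R1=(0,2,0,0) R0=(0,2,0,0)
Op 3: merge R0<->R1 -> R0=(0,2,0,0) R1=(0,2,0,0)
Op 4: inc R1 by 1 -> R1=(0,3,0,0) value=3
Op 5: inc R0 by 4 -> R0=(4,2,0,0) value=6
Op 6: inc R0 by 2 -> R0=(6,2,0,0) value=8
Op 7: merge R1<->R2 -> R1=(0,3,0,0) R2=(0,3,0,0)
Op 8: merge R1<->R0 -> R1=(6,3,0,0) R0=(6,3,0,0)
Op 9: merge R0<->R3 -> R0=(6,3,0,0) R3=(6,3,0,0)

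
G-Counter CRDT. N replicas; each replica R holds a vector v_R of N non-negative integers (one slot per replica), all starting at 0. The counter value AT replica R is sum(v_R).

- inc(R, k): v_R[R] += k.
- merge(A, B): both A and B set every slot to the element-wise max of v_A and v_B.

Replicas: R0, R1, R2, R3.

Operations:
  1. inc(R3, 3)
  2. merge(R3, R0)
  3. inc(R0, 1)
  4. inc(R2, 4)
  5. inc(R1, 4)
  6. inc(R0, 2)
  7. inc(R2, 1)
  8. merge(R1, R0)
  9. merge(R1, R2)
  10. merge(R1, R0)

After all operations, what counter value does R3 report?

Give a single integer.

Op 1: inc R3 by 3 -> R3=(0,0,0,3) value=3
Op 2: merge R3<->R0 -> R3=(0,0,0,3) R0=(0,0,0,3)
Op 3: inc R0 by 1 -> R0=(1,0,0,3) value=4
Op 4: inc R2 by 4 -> R2=(0,0,4,0) value=4
Op 5: inc R1 by 4 -> R1=(0,4,0,0) value=4
Op 6: inc R0 by 2 -> R0=(3,0,0,3) value=6
Op 7: inc R2 by 1 -> R2=(0,0,5,0) value=5
Op 8: merge R1<->R0 -> R1=(3,4,0,3) R0=(3,4,0,3)
Op 9: merge R1<->R2 -> R1=(3,4,5,3) R2=(3,4,5,3)
Op 10: merge R1<->R0 -> R1=(3,4,5,3) R0=(3,4,5,3)

Answer: 3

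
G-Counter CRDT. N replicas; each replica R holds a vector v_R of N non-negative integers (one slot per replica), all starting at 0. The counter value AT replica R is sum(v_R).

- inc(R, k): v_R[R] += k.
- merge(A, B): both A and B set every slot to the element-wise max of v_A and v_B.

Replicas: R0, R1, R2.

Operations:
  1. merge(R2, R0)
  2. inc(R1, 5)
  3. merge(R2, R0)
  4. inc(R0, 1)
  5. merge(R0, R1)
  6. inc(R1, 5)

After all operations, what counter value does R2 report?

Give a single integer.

Answer: 0

Derivation:
Op 1: merge R2<->R0 -> R2=(0,0,0) R0=(0,0,0)
Op 2: inc R1 by 5 -> R1=(0,5,0) value=5
Op 3: merge R2<->R0 -> R2=(0,0,0) R0=(0,0,0)
Op 4: inc R0 by 1 -> R0=(1,0,0) value=1
Op 5: merge R0<->R1 -> R0=(1,5,0) R1=(1,5,0)
Op 6: inc R1 by 5 -> R1=(1,10,0) value=11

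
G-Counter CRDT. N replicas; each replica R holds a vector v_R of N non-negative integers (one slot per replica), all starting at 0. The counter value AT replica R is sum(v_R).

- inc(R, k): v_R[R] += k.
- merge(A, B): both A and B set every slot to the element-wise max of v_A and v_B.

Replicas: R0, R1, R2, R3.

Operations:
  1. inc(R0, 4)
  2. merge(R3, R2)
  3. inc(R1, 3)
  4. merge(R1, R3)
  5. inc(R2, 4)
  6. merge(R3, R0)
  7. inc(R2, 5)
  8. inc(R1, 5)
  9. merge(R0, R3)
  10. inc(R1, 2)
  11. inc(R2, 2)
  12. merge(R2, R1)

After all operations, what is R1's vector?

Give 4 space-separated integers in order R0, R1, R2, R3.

Op 1: inc R0 by 4 -> R0=(4,0,0,0) value=4
Op 2: merge R3<->R2 -> R3=(0,0,0,0) R2=(0,0,0,0)
Op 3: inc R1 by 3 -> R1=(0,3,0,0) value=3
Op 4: merge R1<->R3 -> R1=(0,3,0,0) R3=(0,3,0,0)
Op 5: inc R2 by 4 -> R2=(0,0,4,0) value=4
Op 6: merge R3<->R0 -> R3=(4,3,0,0) R0=(4,3,0,0)
Op 7: inc R2 by 5 -> R2=(0,0,9,0) value=9
Op 8: inc R1 by 5 -> R1=(0,8,0,0) value=8
Op 9: merge R0<->R3 -> R0=(4,3,0,0) R3=(4,3,0,0)
Op 10: inc R1 by 2 -> R1=(0,10,0,0) value=10
Op 11: inc R2 by 2 -> R2=(0,0,11,0) value=11
Op 12: merge R2<->R1 -> R2=(0,10,11,0) R1=(0,10,11,0)

Answer: 0 10 11 0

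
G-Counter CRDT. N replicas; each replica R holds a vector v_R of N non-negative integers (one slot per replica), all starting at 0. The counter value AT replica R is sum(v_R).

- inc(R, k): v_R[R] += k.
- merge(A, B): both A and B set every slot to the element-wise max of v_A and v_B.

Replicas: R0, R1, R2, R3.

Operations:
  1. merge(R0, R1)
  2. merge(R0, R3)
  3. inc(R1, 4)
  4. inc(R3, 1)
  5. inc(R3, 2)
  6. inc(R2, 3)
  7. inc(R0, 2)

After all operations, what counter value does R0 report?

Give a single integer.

Op 1: merge R0<->R1 -> R0=(0,0,0,0) R1=(0,0,0,0)
Op 2: merge R0<->R3 -> R0=(0,0,0,0) R3=(0,0,0,0)
Op 3: inc R1 by 4 -> R1=(0,4,0,0) value=4
Op 4: inc R3 by 1 -> R3=(0,0,0,1) value=1
Op 5: inc R3 by 2 -> R3=(0,0,0,3) value=3
Op 6: inc R2 by 3 -> R2=(0,0,3,0) value=3
Op 7: inc R0 by 2 -> R0=(2,0,0,0) value=2

Answer: 2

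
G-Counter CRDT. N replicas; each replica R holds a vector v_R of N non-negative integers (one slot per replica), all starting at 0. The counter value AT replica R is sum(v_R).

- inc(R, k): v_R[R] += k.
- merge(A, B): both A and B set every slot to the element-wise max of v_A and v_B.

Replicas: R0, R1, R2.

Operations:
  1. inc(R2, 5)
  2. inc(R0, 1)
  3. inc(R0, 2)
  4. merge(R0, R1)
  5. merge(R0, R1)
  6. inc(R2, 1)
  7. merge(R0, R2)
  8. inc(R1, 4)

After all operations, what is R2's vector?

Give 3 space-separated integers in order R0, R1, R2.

Answer: 3 0 6

Derivation:
Op 1: inc R2 by 5 -> R2=(0,0,5) value=5
Op 2: inc R0 by 1 -> R0=(1,0,0) value=1
Op 3: inc R0 by 2 -> R0=(3,0,0) value=3
Op 4: merge R0<->R1 -> R0=(3,0,0) R1=(3,0,0)
Op 5: merge R0<->R1 -> R0=(3,0,0) R1=(3,0,0)
Op 6: inc R2 by 1 -> R2=(0,0,6) value=6
Op 7: merge R0<->R2 -> R0=(3,0,6) R2=(3,0,6)
Op 8: inc R1 by 4 -> R1=(3,4,0) value=7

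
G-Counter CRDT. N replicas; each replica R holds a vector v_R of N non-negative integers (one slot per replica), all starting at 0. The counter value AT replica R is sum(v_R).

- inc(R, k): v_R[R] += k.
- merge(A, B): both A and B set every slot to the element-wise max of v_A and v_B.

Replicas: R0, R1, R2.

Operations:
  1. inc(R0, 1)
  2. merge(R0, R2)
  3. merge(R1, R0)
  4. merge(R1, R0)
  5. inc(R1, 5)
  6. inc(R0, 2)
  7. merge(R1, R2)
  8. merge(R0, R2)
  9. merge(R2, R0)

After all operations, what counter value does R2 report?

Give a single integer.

Answer: 8

Derivation:
Op 1: inc R0 by 1 -> R0=(1,0,0) value=1
Op 2: merge R0<->R2 -> R0=(1,0,0) R2=(1,0,0)
Op 3: merge R1<->R0 -> R1=(1,0,0) R0=(1,0,0)
Op 4: merge R1<->R0 -> R1=(1,0,0) R0=(1,0,0)
Op 5: inc R1 by 5 -> R1=(1,5,0) value=6
Op 6: inc R0 by 2 -> R0=(3,0,0) value=3
Op 7: merge R1<->R2 -> R1=(1,5,0) R2=(1,5,0)
Op 8: merge R0<->R2 -> R0=(3,5,0) R2=(3,5,0)
Op 9: merge R2<->R0 -> R2=(3,5,0) R0=(3,5,0)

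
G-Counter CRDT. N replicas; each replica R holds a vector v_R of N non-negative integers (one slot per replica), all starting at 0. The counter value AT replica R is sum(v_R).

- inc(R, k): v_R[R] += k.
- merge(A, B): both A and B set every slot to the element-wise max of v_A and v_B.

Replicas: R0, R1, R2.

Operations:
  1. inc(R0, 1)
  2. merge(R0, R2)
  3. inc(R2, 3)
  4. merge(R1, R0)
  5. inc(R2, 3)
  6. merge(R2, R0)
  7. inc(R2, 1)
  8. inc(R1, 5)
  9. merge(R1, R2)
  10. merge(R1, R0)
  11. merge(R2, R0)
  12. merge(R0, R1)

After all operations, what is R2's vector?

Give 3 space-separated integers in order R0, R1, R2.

Op 1: inc R0 by 1 -> R0=(1,0,0) value=1
Op 2: merge R0<->R2 -> R0=(1,0,0) R2=(1,0,0)
Op 3: inc R2 by 3 -> R2=(1,0,3) value=4
Op 4: merge R1<->R0 -> R1=(1,0,0) R0=(1,0,0)
Op 5: inc R2 by 3 -> R2=(1,0,6) value=7
Op 6: merge R2<->R0 -> R2=(1,0,6) R0=(1,0,6)
Op 7: inc R2 by 1 -> R2=(1,0,7) value=8
Op 8: inc R1 by 5 -> R1=(1,5,0) value=6
Op 9: merge R1<->R2 -> R1=(1,5,7) R2=(1,5,7)
Op 10: merge R1<->R0 -> R1=(1,5,7) R0=(1,5,7)
Op 11: merge R2<->R0 -> R2=(1,5,7) R0=(1,5,7)
Op 12: merge R0<->R1 -> R0=(1,5,7) R1=(1,5,7)

Answer: 1 5 7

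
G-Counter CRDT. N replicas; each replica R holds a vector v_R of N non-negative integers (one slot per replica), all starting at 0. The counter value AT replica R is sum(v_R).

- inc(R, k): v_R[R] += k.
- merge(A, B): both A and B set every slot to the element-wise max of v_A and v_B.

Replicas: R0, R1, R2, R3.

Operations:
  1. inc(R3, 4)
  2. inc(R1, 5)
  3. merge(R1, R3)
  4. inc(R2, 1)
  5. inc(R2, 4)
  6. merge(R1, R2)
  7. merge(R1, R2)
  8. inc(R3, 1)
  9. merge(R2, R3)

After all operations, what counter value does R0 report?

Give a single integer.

Op 1: inc R3 by 4 -> R3=(0,0,0,4) value=4
Op 2: inc R1 by 5 -> R1=(0,5,0,0) value=5
Op 3: merge R1<->R3 -> R1=(0,5,0,4) R3=(0,5,0,4)
Op 4: inc R2 by 1 -> R2=(0,0,1,0) value=1
Op 5: inc R2 by 4 -> R2=(0,0,5,0) value=5
Op 6: merge R1<->R2 -> R1=(0,5,5,4) R2=(0,5,5,4)
Op 7: merge R1<->R2 -> R1=(0,5,5,4) R2=(0,5,5,4)
Op 8: inc R3 by 1 -> R3=(0,5,0,5) value=10
Op 9: merge R2<->R3 -> R2=(0,5,5,5) R3=(0,5,5,5)

Answer: 0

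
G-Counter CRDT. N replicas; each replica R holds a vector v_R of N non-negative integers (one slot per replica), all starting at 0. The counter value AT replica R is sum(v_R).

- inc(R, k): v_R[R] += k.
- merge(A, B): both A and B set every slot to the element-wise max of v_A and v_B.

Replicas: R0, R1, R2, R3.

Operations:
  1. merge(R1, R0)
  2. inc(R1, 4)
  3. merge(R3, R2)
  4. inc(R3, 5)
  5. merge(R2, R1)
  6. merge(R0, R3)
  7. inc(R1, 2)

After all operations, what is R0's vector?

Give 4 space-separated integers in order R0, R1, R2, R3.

Op 1: merge R1<->R0 -> R1=(0,0,0,0) R0=(0,0,0,0)
Op 2: inc R1 by 4 -> R1=(0,4,0,0) value=4
Op 3: merge R3<->R2 -> R3=(0,0,0,0) R2=(0,0,0,0)
Op 4: inc R3 by 5 -> R3=(0,0,0,5) value=5
Op 5: merge R2<->R1 -> R2=(0,4,0,0) R1=(0,4,0,0)
Op 6: merge R0<->R3 -> R0=(0,0,0,5) R3=(0,0,0,5)
Op 7: inc R1 by 2 -> R1=(0,6,0,0) value=6

Answer: 0 0 0 5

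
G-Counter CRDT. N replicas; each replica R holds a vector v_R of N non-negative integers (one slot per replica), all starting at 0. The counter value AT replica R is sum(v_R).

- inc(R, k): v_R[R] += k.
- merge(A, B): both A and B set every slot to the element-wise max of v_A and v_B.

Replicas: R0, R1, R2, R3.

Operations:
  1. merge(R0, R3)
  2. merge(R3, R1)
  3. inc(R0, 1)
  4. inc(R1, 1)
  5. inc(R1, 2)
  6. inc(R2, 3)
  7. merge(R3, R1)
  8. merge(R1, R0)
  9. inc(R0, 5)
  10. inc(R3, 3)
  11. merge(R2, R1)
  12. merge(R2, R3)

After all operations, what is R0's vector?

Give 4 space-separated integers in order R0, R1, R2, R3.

Op 1: merge R0<->R3 -> R0=(0,0,0,0) R3=(0,0,0,0)
Op 2: merge R3<->R1 -> R3=(0,0,0,0) R1=(0,0,0,0)
Op 3: inc R0 by 1 -> R0=(1,0,0,0) value=1
Op 4: inc R1 by 1 -> R1=(0,1,0,0) value=1
Op 5: inc R1 by 2 -> R1=(0,3,0,0) value=3
Op 6: inc R2 by 3 -> R2=(0,0,3,0) value=3
Op 7: merge R3<->R1 -> R3=(0,3,0,0) R1=(0,3,0,0)
Op 8: merge R1<->R0 -> R1=(1,3,0,0) R0=(1,3,0,0)
Op 9: inc R0 by 5 -> R0=(6,3,0,0) value=9
Op 10: inc R3 by 3 -> R3=(0,3,0,3) value=6
Op 11: merge R2<->R1 -> R2=(1,3,3,0) R1=(1,3,3,0)
Op 12: merge R2<->R3 -> R2=(1,3,3,3) R3=(1,3,3,3)

Answer: 6 3 0 0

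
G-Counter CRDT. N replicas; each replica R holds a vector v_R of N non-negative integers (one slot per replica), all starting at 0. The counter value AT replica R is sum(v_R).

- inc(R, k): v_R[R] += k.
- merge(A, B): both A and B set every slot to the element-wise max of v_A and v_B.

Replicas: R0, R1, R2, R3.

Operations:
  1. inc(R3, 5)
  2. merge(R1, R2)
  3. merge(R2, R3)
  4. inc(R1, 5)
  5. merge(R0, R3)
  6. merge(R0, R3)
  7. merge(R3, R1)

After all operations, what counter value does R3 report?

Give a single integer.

Answer: 10

Derivation:
Op 1: inc R3 by 5 -> R3=(0,0,0,5) value=5
Op 2: merge R1<->R2 -> R1=(0,0,0,0) R2=(0,0,0,0)
Op 3: merge R2<->R3 -> R2=(0,0,0,5) R3=(0,0,0,5)
Op 4: inc R1 by 5 -> R1=(0,5,0,0) value=5
Op 5: merge R0<->R3 -> R0=(0,0,0,5) R3=(0,0,0,5)
Op 6: merge R0<->R3 -> R0=(0,0,0,5) R3=(0,0,0,5)
Op 7: merge R3<->R1 -> R3=(0,5,0,5) R1=(0,5,0,5)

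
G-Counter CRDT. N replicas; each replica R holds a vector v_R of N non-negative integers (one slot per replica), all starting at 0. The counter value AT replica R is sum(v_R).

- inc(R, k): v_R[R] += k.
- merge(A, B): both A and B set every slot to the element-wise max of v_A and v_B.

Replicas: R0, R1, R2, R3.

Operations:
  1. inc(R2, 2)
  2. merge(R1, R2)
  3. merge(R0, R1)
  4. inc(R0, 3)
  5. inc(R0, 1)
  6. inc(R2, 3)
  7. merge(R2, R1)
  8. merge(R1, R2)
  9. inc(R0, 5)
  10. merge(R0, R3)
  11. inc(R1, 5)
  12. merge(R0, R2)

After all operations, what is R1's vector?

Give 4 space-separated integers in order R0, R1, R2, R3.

Answer: 0 5 5 0

Derivation:
Op 1: inc R2 by 2 -> R2=(0,0,2,0) value=2
Op 2: merge R1<->R2 -> R1=(0,0,2,0) R2=(0,0,2,0)
Op 3: merge R0<->R1 -> R0=(0,0,2,0) R1=(0,0,2,0)
Op 4: inc R0 by 3 -> R0=(3,0,2,0) value=5
Op 5: inc R0 by 1 -> R0=(4,0,2,0) value=6
Op 6: inc R2 by 3 -> R2=(0,0,5,0) value=5
Op 7: merge R2<->R1 -> R2=(0,0,5,0) R1=(0,0,5,0)
Op 8: merge R1<->R2 -> R1=(0,0,5,0) R2=(0,0,5,0)
Op 9: inc R0 by 5 -> R0=(9,0,2,0) value=11
Op 10: merge R0<->R3 -> R0=(9,0,2,0) R3=(9,0,2,0)
Op 11: inc R1 by 5 -> R1=(0,5,5,0) value=10
Op 12: merge R0<->R2 -> R0=(9,0,5,0) R2=(9,0,5,0)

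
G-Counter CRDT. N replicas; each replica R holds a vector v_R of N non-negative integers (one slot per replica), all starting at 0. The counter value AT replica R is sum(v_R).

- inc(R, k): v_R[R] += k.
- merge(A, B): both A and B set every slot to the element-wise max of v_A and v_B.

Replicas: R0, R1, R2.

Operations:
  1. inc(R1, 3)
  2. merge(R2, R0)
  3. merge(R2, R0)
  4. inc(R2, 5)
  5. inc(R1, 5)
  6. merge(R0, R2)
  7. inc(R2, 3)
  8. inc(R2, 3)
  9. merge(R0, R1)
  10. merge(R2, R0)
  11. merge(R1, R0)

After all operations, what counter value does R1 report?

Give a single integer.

Op 1: inc R1 by 3 -> R1=(0,3,0) value=3
Op 2: merge R2<->R0 -> R2=(0,0,0) R0=(0,0,0)
Op 3: merge R2<->R0 -> R2=(0,0,0) R0=(0,0,0)
Op 4: inc R2 by 5 -> R2=(0,0,5) value=5
Op 5: inc R1 by 5 -> R1=(0,8,0) value=8
Op 6: merge R0<->R2 -> R0=(0,0,5) R2=(0,0,5)
Op 7: inc R2 by 3 -> R2=(0,0,8) value=8
Op 8: inc R2 by 3 -> R2=(0,0,11) value=11
Op 9: merge R0<->R1 -> R0=(0,8,5) R1=(0,8,5)
Op 10: merge R2<->R0 -> R2=(0,8,11) R0=(0,8,11)
Op 11: merge R1<->R0 -> R1=(0,8,11) R0=(0,8,11)

Answer: 19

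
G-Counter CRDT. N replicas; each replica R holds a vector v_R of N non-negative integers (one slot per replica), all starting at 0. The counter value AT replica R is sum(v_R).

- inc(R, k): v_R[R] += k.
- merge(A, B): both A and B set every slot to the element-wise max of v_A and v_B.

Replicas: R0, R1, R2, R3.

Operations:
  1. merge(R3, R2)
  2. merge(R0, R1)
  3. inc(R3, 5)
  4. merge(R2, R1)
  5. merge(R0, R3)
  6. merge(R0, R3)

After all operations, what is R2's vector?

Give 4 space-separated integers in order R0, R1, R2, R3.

Op 1: merge R3<->R2 -> R3=(0,0,0,0) R2=(0,0,0,0)
Op 2: merge R0<->R1 -> R0=(0,0,0,0) R1=(0,0,0,0)
Op 3: inc R3 by 5 -> R3=(0,0,0,5) value=5
Op 4: merge R2<->R1 -> R2=(0,0,0,0) R1=(0,0,0,0)
Op 5: merge R0<->R3 -> R0=(0,0,0,5) R3=(0,0,0,5)
Op 6: merge R0<->R3 -> R0=(0,0,0,5) R3=(0,0,0,5)

Answer: 0 0 0 0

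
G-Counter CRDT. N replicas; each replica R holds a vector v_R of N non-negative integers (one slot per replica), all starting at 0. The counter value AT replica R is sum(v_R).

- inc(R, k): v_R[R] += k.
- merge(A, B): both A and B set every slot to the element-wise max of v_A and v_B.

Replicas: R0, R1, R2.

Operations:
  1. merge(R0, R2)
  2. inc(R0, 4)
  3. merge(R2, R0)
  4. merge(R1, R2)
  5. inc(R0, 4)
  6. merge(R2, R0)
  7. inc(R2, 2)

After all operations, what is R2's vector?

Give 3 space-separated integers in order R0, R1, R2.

Op 1: merge R0<->R2 -> R0=(0,0,0) R2=(0,0,0)
Op 2: inc R0 by 4 -> R0=(4,0,0) value=4
Op 3: merge R2<->R0 -> R2=(4,0,0) R0=(4,0,0)
Op 4: merge R1<->R2 -> R1=(4,0,0) R2=(4,0,0)
Op 5: inc R0 by 4 -> R0=(8,0,0) value=8
Op 6: merge R2<->R0 -> R2=(8,0,0) R0=(8,0,0)
Op 7: inc R2 by 2 -> R2=(8,0,2) value=10

Answer: 8 0 2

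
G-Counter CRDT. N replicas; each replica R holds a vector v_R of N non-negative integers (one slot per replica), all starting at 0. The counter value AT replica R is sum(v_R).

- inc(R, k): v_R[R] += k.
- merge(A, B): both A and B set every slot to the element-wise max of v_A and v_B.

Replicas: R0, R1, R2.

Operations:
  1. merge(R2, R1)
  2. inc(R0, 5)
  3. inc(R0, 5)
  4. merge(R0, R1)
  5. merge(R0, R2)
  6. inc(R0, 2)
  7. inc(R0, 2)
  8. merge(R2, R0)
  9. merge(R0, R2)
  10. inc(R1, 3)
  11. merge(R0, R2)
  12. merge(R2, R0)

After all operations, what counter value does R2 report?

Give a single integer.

Answer: 14

Derivation:
Op 1: merge R2<->R1 -> R2=(0,0,0) R1=(0,0,0)
Op 2: inc R0 by 5 -> R0=(5,0,0) value=5
Op 3: inc R0 by 5 -> R0=(10,0,0) value=10
Op 4: merge R0<->R1 -> R0=(10,0,0) R1=(10,0,0)
Op 5: merge R0<->R2 -> R0=(10,0,0) R2=(10,0,0)
Op 6: inc R0 by 2 -> R0=(12,0,0) value=12
Op 7: inc R0 by 2 -> R0=(14,0,0) value=14
Op 8: merge R2<->R0 -> R2=(14,0,0) R0=(14,0,0)
Op 9: merge R0<->R2 -> R0=(14,0,0) R2=(14,0,0)
Op 10: inc R1 by 3 -> R1=(10,3,0) value=13
Op 11: merge R0<->R2 -> R0=(14,0,0) R2=(14,0,0)
Op 12: merge R2<->R0 -> R2=(14,0,0) R0=(14,0,0)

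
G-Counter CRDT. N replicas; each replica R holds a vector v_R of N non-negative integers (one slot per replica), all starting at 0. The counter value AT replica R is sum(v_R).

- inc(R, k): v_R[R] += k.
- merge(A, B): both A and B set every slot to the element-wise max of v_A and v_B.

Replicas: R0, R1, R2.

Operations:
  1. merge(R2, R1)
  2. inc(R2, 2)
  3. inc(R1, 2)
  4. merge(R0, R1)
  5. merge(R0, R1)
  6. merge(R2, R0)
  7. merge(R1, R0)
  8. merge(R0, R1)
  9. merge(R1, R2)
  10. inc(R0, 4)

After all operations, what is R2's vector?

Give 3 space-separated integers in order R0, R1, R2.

Answer: 0 2 2

Derivation:
Op 1: merge R2<->R1 -> R2=(0,0,0) R1=(0,0,0)
Op 2: inc R2 by 2 -> R2=(0,0,2) value=2
Op 3: inc R1 by 2 -> R1=(0,2,0) value=2
Op 4: merge R0<->R1 -> R0=(0,2,0) R1=(0,2,0)
Op 5: merge R0<->R1 -> R0=(0,2,0) R1=(0,2,0)
Op 6: merge R2<->R0 -> R2=(0,2,2) R0=(0,2,2)
Op 7: merge R1<->R0 -> R1=(0,2,2) R0=(0,2,2)
Op 8: merge R0<->R1 -> R0=(0,2,2) R1=(0,2,2)
Op 9: merge R1<->R2 -> R1=(0,2,2) R2=(0,2,2)
Op 10: inc R0 by 4 -> R0=(4,2,2) value=8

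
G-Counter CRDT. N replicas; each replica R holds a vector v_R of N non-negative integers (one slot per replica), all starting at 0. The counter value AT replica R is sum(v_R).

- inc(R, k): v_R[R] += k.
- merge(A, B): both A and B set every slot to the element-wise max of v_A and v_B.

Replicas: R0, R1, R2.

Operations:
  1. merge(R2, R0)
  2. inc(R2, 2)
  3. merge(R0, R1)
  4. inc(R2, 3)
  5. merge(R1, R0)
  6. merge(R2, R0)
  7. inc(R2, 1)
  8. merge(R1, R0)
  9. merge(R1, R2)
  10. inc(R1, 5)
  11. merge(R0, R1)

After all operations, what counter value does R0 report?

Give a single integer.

Answer: 11

Derivation:
Op 1: merge R2<->R0 -> R2=(0,0,0) R0=(0,0,0)
Op 2: inc R2 by 2 -> R2=(0,0,2) value=2
Op 3: merge R0<->R1 -> R0=(0,0,0) R1=(0,0,0)
Op 4: inc R2 by 3 -> R2=(0,0,5) value=5
Op 5: merge R1<->R0 -> R1=(0,0,0) R0=(0,0,0)
Op 6: merge R2<->R0 -> R2=(0,0,5) R0=(0,0,5)
Op 7: inc R2 by 1 -> R2=(0,0,6) value=6
Op 8: merge R1<->R0 -> R1=(0,0,5) R0=(0,0,5)
Op 9: merge R1<->R2 -> R1=(0,0,6) R2=(0,0,6)
Op 10: inc R1 by 5 -> R1=(0,5,6) value=11
Op 11: merge R0<->R1 -> R0=(0,5,6) R1=(0,5,6)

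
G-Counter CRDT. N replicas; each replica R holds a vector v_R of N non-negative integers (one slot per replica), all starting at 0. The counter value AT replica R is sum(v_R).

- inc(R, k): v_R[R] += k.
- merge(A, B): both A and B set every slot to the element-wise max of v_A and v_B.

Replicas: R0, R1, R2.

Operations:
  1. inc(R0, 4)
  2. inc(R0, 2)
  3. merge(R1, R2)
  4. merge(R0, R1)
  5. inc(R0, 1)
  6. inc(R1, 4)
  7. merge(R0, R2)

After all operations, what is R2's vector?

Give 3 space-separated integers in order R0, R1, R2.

Answer: 7 0 0

Derivation:
Op 1: inc R0 by 4 -> R0=(4,0,0) value=4
Op 2: inc R0 by 2 -> R0=(6,0,0) value=6
Op 3: merge R1<->R2 -> R1=(0,0,0) R2=(0,0,0)
Op 4: merge R0<->R1 -> R0=(6,0,0) R1=(6,0,0)
Op 5: inc R0 by 1 -> R0=(7,0,0) value=7
Op 6: inc R1 by 4 -> R1=(6,4,0) value=10
Op 7: merge R0<->R2 -> R0=(7,0,0) R2=(7,0,0)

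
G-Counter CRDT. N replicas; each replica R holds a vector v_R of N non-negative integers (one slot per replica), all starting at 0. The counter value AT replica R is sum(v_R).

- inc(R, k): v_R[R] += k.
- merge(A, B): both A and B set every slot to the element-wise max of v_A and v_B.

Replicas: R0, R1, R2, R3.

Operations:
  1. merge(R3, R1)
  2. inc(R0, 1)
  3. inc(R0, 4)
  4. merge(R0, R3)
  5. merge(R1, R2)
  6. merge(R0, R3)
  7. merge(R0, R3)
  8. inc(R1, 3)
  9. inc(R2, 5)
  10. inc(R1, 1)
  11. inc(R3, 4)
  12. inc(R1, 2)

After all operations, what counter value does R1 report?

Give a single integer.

Answer: 6

Derivation:
Op 1: merge R3<->R1 -> R3=(0,0,0,0) R1=(0,0,0,0)
Op 2: inc R0 by 1 -> R0=(1,0,0,0) value=1
Op 3: inc R0 by 4 -> R0=(5,0,0,0) value=5
Op 4: merge R0<->R3 -> R0=(5,0,0,0) R3=(5,0,0,0)
Op 5: merge R1<->R2 -> R1=(0,0,0,0) R2=(0,0,0,0)
Op 6: merge R0<->R3 -> R0=(5,0,0,0) R3=(5,0,0,0)
Op 7: merge R0<->R3 -> R0=(5,0,0,0) R3=(5,0,0,0)
Op 8: inc R1 by 3 -> R1=(0,3,0,0) value=3
Op 9: inc R2 by 5 -> R2=(0,0,5,0) value=5
Op 10: inc R1 by 1 -> R1=(0,4,0,0) value=4
Op 11: inc R3 by 4 -> R3=(5,0,0,4) value=9
Op 12: inc R1 by 2 -> R1=(0,6,0,0) value=6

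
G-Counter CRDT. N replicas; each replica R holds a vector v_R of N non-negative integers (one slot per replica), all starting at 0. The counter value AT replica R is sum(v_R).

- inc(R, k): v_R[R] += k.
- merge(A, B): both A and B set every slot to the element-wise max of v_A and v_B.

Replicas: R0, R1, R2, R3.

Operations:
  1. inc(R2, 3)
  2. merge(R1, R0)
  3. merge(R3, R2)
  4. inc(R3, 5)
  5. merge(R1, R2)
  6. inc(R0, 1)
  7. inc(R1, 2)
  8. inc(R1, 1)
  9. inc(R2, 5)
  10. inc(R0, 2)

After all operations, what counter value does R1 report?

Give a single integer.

Op 1: inc R2 by 3 -> R2=(0,0,3,0) value=3
Op 2: merge R1<->R0 -> R1=(0,0,0,0) R0=(0,0,0,0)
Op 3: merge R3<->R2 -> R3=(0,0,3,0) R2=(0,0,3,0)
Op 4: inc R3 by 5 -> R3=(0,0,3,5) value=8
Op 5: merge R1<->R2 -> R1=(0,0,3,0) R2=(0,0,3,0)
Op 6: inc R0 by 1 -> R0=(1,0,0,0) value=1
Op 7: inc R1 by 2 -> R1=(0,2,3,0) value=5
Op 8: inc R1 by 1 -> R1=(0,3,3,0) value=6
Op 9: inc R2 by 5 -> R2=(0,0,8,0) value=8
Op 10: inc R0 by 2 -> R0=(3,0,0,0) value=3

Answer: 6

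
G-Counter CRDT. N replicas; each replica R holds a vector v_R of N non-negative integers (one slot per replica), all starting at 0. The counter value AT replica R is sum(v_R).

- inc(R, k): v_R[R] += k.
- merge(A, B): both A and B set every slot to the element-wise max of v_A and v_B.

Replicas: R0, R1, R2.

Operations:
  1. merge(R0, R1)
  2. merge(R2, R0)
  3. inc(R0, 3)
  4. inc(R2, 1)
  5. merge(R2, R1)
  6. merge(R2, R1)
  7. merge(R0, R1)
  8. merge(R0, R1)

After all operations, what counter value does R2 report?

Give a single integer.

Answer: 1

Derivation:
Op 1: merge R0<->R1 -> R0=(0,0,0) R1=(0,0,0)
Op 2: merge R2<->R0 -> R2=(0,0,0) R0=(0,0,0)
Op 3: inc R0 by 3 -> R0=(3,0,0) value=3
Op 4: inc R2 by 1 -> R2=(0,0,1) value=1
Op 5: merge R2<->R1 -> R2=(0,0,1) R1=(0,0,1)
Op 6: merge R2<->R1 -> R2=(0,0,1) R1=(0,0,1)
Op 7: merge R0<->R1 -> R0=(3,0,1) R1=(3,0,1)
Op 8: merge R0<->R1 -> R0=(3,0,1) R1=(3,0,1)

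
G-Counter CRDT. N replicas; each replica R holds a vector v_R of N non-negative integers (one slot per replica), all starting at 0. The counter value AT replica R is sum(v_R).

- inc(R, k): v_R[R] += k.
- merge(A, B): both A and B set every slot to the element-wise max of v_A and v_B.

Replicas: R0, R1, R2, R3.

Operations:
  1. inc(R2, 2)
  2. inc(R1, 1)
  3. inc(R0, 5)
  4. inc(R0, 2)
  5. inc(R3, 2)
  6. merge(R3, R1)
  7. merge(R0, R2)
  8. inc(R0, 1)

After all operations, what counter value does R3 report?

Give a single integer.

Op 1: inc R2 by 2 -> R2=(0,0,2,0) value=2
Op 2: inc R1 by 1 -> R1=(0,1,0,0) value=1
Op 3: inc R0 by 5 -> R0=(5,0,0,0) value=5
Op 4: inc R0 by 2 -> R0=(7,0,0,0) value=7
Op 5: inc R3 by 2 -> R3=(0,0,0,2) value=2
Op 6: merge R3<->R1 -> R3=(0,1,0,2) R1=(0,1,0,2)
Op 7: merge R0<->R2 -> R0=(7,0,2,0) R2=(7,0,2,0)
Op 8: inc R0 by 1 -> R0=(8,0,2,0) value=10

Answer: 3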